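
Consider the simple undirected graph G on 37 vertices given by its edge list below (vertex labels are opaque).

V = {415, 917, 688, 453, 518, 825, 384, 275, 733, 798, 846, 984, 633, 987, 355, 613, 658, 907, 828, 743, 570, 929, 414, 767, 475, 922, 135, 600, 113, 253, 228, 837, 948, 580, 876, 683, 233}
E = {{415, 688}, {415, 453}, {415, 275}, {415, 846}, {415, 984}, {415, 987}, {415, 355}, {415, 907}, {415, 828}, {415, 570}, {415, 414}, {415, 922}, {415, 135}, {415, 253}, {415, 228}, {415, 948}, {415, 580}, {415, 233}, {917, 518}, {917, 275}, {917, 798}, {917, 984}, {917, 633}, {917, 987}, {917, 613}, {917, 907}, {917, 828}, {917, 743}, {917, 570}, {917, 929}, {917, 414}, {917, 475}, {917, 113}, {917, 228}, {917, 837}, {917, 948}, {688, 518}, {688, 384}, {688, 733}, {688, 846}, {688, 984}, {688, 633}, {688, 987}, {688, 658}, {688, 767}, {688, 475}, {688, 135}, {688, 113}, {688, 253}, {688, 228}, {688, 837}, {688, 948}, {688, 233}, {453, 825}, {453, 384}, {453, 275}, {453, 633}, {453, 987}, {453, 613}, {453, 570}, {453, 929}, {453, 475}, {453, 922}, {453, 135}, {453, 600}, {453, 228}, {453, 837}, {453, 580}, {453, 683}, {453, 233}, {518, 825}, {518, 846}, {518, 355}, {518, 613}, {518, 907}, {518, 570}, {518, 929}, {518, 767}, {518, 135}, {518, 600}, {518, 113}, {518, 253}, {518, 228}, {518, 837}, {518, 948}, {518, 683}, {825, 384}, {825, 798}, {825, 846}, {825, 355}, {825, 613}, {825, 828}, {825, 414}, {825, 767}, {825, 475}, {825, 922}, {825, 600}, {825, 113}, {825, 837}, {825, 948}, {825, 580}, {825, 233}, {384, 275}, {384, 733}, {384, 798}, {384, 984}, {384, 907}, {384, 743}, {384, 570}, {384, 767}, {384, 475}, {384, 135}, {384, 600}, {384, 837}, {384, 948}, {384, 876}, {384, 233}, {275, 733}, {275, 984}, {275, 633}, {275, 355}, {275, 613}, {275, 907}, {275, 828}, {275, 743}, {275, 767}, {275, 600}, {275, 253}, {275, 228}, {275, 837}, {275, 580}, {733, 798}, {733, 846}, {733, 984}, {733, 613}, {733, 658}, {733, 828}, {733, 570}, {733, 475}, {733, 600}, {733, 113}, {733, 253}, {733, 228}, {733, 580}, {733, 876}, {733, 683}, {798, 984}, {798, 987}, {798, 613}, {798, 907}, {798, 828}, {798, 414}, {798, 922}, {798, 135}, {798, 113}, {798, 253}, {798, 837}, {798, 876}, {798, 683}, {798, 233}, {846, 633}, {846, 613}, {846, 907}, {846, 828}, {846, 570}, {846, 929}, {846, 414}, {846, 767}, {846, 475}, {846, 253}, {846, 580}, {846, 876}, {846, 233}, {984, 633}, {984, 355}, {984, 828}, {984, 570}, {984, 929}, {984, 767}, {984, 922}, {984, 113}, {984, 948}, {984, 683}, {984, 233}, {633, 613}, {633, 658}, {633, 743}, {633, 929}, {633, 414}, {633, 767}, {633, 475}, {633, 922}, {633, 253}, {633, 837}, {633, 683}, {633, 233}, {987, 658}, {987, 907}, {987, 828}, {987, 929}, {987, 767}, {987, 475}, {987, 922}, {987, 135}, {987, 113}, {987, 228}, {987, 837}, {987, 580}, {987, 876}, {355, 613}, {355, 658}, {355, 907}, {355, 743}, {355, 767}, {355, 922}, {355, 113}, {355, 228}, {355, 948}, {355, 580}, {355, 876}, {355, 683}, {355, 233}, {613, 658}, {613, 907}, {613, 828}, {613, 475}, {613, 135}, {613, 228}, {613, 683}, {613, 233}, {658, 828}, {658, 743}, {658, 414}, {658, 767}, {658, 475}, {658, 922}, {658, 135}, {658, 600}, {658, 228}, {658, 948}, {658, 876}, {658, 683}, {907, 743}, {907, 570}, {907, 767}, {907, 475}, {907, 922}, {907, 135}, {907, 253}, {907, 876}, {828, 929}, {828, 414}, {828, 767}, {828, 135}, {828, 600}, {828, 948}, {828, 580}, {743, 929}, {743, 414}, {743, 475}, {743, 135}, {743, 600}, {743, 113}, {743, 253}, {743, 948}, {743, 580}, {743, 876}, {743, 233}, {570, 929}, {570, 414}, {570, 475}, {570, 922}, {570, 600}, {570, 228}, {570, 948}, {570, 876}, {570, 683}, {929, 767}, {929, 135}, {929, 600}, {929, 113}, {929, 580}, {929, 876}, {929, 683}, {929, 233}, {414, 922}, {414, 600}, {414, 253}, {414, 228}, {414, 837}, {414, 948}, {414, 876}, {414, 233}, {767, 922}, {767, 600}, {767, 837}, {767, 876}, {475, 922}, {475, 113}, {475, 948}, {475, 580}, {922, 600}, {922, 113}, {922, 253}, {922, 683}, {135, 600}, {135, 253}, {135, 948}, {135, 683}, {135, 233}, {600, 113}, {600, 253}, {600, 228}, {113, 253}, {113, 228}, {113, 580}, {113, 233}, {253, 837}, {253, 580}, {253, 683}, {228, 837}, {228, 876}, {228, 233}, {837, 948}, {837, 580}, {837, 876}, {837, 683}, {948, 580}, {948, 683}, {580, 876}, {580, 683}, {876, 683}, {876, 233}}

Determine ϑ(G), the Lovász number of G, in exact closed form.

deg(113) = 18; N(113) = {917, 688, 518, 825, 733, 798, 984, 987, 355, 743, 929, 475, 922, 600, 253, 228, 580, 233}.
deg(613) = 18; N(613) = {917, 453, 518, 825, 275, 733, 798, 846, 633, 355, 658, 907, 828, 475, 135, 228, 683, 233}.
Vertex 688 has 18 neighbors: 415, 518, 384, 733, 846, 984, 633, 987, 658, 767, 475, 135, 113, 253, 228, 837, 948, 233.
deg(518) = 18; N(518) = {917, 688, 825, 846, 355, 613, 907, 570, 929, 767, 135, 600, 113, 253, 228, 837, 948, 683}.
deg(v) = 18 for all v (|V|=37); Paley(37): SR with (k,λ,μ)=(18,8,9).
Distinct eigenvalues (to 3 d.p.): [18.0, 2.541, -3.541].
Lovász: ϑ = −37(-sqrt(37)/2 - 1/2)/(18+-(-sqrt(37)/2 - 1/2)) = sqrt(37).
ϑ(G) ≈ 6.082763.

sqrt(37)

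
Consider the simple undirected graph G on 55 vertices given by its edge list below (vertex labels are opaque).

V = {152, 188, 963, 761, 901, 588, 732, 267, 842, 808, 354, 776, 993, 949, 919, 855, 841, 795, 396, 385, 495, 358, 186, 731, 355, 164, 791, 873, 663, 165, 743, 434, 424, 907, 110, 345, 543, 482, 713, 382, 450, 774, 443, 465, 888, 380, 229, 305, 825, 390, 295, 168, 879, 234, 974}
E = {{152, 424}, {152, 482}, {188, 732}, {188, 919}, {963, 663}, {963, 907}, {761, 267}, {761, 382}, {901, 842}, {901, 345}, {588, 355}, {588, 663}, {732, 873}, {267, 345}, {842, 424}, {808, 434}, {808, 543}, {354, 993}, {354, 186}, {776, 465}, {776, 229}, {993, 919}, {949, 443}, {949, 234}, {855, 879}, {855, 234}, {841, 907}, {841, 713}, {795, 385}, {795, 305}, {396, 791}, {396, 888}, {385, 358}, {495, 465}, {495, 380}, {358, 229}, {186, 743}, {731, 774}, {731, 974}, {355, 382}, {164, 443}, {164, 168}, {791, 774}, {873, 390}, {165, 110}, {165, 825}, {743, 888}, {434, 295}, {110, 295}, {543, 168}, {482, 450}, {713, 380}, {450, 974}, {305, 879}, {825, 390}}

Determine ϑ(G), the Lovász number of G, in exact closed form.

N(949) = {443, 234}, |N(949)| = 2.
Vertex 841 has 2 neighbors: 907, 713.
deg(901) = 2; N(901) = {842, 345}.
Vertex 382 has 2 neighbors: 761, 355.
G on 55 vertices is 2-regular; this is C_{55}, the 55-cycle.
spec(A) ≈ [2.0, 1.986963, 1.948024, 1.883689, 1.794797, 1.682507, 1.548283, 1.393875, 1.221296, 1.032795, 0.83083, 0.618034, 0.397181, 0.17115, -0.057112, -0.28463, -0.508437, -0.725615, -0.933335, -1.128886, -1.309721, -1.473482, -1.618034, -1.741492, -1.842247, -1.918986, -1.970708, -1.996738] (distinct, 6 d.p.).
λ_max=2, λ_min=-2*cos(pi/55); ϑ = −55·λ_min/(λ_max−λ_min) = 55*cos(pi/55)/(cos(pi/55) + 1).
Numerically 27.4775569.
Lovász sandwich 27 ≤ 55*cos(pi/55)/(cos(pi/55) + 1) ≤ 28: both strict.

55*cos(pi/55)/(cos(pi/55) + 1)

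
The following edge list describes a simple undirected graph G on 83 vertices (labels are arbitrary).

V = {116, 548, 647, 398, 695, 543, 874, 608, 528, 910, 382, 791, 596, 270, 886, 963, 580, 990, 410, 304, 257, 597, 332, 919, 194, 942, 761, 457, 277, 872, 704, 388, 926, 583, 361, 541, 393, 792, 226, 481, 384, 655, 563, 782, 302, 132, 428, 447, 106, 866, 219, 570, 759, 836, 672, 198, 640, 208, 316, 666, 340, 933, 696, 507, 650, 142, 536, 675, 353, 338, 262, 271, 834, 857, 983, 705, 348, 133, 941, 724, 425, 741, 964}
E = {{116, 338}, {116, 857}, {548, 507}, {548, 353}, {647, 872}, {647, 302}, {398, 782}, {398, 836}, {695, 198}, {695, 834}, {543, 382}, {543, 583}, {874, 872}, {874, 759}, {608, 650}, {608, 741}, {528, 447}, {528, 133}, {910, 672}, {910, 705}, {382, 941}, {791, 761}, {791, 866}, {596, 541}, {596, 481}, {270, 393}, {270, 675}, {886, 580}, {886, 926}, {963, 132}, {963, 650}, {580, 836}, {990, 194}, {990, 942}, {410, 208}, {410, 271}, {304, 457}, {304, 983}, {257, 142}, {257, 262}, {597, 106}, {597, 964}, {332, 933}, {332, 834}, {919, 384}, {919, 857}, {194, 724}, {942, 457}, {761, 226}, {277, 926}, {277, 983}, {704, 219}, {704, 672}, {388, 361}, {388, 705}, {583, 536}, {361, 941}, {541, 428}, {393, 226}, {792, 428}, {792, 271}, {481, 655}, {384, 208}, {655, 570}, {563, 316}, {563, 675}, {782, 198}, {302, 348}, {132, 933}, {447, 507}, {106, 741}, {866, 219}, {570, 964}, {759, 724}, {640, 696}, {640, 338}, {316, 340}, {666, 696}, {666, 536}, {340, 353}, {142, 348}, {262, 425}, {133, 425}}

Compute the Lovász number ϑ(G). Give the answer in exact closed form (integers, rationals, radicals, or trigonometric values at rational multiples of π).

Vertex 257 has 2 neighbors: 142, 262.
Vertex 388 has 2 neighbors: 361, 705.
N(761) = {791, 226}, |N(761)| = 2.
Vertex 919 has 2 neighbors: 384, 857.
Every vertex has degree 2 (N=83); a single 83-cycle (edge-transitive).
A has 42 distinct eigenvalues ≈ [2.0, 1.99427, 1.97712, 1.94865, 1.90901, 1.85844, 1.79722, 1.72571, 1.64431, 1.5535, 1.45378, 1.34575, 1.23, 1.1072, 0.97807, 0.84333, 0.70376, 0.56016, 0.41335, 0.26418, 0.11349, -0.03785, -0.18897, -0.33901, -0.48711, -0.63242, -0.7741, -0.91135, -1.04338, -1.16944, -1.28879, -1.40077, -1.50472, -1.60005, -1.68622, -1.76273, -1.82914, -1.88507, -1.93021, -1.96429, -1.98712, -1.99857].
−83·(-2*cos(pi/83)) / ((2)−(-2*cos(pi/83))) = 83*cos(pi/83)/(cos(pi/83) + 1) = ϑ(G).
= 41.48513259… (decimal).
Sandwich: α(G)=41 ≤ ϑ(G)=83*cos(pi/83)/(cos(pi/83) + 1) ≤ χ(Ḡ)=42 (both strict).

83*cos(pi/83)/(cos(pi/83) + 1)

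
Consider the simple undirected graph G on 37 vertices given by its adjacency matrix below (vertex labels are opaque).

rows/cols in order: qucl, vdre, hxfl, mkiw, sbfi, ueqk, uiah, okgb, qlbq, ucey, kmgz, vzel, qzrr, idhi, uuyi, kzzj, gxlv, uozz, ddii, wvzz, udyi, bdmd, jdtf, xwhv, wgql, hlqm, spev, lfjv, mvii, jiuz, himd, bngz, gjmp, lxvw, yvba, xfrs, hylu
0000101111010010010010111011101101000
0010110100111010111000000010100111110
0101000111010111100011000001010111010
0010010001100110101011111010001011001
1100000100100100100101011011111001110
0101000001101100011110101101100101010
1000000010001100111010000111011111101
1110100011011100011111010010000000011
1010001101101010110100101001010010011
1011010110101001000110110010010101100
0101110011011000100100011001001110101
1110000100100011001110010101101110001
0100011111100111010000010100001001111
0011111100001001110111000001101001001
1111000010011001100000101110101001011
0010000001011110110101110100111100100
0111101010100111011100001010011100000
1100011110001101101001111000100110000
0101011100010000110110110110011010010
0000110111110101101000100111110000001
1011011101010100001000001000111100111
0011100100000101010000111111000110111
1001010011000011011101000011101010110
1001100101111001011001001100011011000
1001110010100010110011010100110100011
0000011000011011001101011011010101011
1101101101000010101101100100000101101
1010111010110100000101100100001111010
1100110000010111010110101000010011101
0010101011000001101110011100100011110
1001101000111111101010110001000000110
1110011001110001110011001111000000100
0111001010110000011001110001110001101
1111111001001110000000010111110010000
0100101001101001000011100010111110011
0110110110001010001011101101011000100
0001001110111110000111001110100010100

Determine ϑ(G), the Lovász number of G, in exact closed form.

N(spev) = {qucl, vdre, mkiw, sbfi, uiah, okgb, ucey, uuyi, gxlv, ddii, wvzz, bdmd, jdtf, hlqm, bngz, lxvw, yvba, hylu}, |N(spev)| = 18.
Vertex udyi has 18 neighbors: qucl, hxfl, mkiw, ueqk, uiah, okgb, ucey, vzel, idhi, ddii, wgql, mvii, jiuz, himd, bngz, yvba, xfrs, hylu.
N(jdtf) = {qucl, mkiw, ueqk, qlbq, ucey, uuyi, kzzj, uozz, ddii, wvzz, bdmd, spev, lfjv, mvii, himd, gjmp, yvba, xfrs}, |N(jdtf)| = 18.
Vertex bngz has 18 neighbors: qucl, vdre, hxfl, ueqk, uiah, ucey, kmgz, vzel, kzzj, gxlv, uozz, udyi, bdmd, wgql, hlqm, spev, lfjv, yvba.
deg(v) = 18 for all v (|V|=37); strongly regular (37,18,8,9).
Distinct eigenvalues (to 6 d.p.): [18.0, 2.541381, -3.541381].
Lovász (edge-transitive): ϑ = −37·(-sqrt(37)/2 - 1/2)/((18)−(-sqrt(37)/2 - 1/2)) = sqrt(37).
ϑ(G) ≈ 6.08276253.

sqrt(37)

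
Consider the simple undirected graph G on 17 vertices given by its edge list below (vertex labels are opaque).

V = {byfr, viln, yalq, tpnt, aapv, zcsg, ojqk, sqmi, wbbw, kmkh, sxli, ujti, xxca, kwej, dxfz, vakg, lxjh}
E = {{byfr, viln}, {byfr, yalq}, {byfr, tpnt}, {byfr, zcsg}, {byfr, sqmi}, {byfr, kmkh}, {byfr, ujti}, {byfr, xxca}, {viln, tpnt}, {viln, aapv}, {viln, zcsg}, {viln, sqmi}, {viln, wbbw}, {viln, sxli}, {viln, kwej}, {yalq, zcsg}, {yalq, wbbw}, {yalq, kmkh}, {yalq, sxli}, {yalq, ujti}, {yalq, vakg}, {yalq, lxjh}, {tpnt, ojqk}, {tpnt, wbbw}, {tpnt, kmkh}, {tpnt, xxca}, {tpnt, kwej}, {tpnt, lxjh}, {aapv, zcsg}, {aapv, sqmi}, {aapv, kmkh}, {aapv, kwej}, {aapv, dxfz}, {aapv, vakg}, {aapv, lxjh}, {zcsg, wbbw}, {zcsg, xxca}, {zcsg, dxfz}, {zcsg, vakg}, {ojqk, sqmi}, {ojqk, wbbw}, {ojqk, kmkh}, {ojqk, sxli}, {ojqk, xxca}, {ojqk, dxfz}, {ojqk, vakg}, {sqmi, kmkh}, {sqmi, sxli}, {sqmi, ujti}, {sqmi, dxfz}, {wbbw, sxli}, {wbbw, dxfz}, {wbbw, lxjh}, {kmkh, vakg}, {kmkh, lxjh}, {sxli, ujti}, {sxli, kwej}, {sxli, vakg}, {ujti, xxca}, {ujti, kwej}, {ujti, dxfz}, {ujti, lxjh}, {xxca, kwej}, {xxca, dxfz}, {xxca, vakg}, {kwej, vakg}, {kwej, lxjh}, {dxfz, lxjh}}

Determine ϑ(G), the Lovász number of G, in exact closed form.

sqrt(17)

Vertex xxca has 8 neighbors: byfr, tpnt, zcsg, ojqk, ujti, kwej, dxfz, vakg.
deg(lxjh) = 8; N(lxjh) = {yalq, tpnt, aapv, wbbw, kmkh, ujti, kwej, dxfz}.
N(ujti) = {byfr, yalq, sqmi, sxli, xxca, kwej, dxfz, lxjh}, |N(ujti)| = 8.
N(yalq) = {byfr, zcsg, wbbw, kmkh, sxli, ujti, vakg, lxjh}, |N(yalq)| = 8.
G on 17 vertices is 8-regular; SR(17,8,3,4) — a Paley graph.
A has 3 distinct eigenvalues ≈ [8.0, 1.56155, -2.56155].
With N=17: ϑ(G) = 17·(-(-sqrt(17)/2 - 1/2))/(8−(-sqrt(17)/2 - 1/2)) = sqrt(17).
= 4.12311… (decimal).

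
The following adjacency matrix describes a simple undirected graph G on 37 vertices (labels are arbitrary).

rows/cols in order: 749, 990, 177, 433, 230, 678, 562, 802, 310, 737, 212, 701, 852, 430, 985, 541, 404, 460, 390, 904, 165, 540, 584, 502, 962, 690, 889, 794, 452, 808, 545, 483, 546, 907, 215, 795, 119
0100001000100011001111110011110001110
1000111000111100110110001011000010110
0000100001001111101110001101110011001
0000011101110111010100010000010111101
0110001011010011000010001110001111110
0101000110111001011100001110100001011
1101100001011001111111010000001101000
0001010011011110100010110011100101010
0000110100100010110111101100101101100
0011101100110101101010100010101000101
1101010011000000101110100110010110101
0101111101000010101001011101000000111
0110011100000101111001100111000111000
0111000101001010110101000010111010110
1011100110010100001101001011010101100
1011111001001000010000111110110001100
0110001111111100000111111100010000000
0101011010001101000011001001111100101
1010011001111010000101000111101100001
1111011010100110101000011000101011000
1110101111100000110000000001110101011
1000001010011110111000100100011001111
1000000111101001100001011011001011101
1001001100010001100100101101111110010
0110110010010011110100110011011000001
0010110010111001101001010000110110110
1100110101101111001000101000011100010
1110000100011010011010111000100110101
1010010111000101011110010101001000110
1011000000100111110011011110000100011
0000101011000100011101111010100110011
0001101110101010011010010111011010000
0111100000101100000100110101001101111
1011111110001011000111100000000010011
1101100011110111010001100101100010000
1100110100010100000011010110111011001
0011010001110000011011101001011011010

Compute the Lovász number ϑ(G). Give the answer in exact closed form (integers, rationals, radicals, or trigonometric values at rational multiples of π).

sqrt(37)

N(545) = {230, 562, 310, 737, 430, 460, 390, 904, 540, 584, 502, 962, 889, 452, 483, 546, 795, 119}, |N(545)| = 18.
N(701) = {990, 433, 230, 678, 562, 802, 737, 985, 404, 390, 540, 502, 962, 690, 794, 215, 795, 119}, |N(701)| = 18.
deg(904) = 18; N(904) = {749, 990, 177, 433, 678, 562, 310, 212, 430, 985, 404, 390, 502, 962, 452, 545, 546, 907}.
N(215) = {749, 990, 433, 230, 310, 737, 212, 701, 430, 985, 541, 460, 540, 584, 690, 794, 452, 546}, |N(215)| = 18.
Regular of degree 18 on 37 vertices: strongly regular (37,18,8,9).
A has 3 distinct eigenvalues ≈ [18.0, 2.5414, -3.5414].
−37·(-sqrt(37)/2 - 1/2) / ((18)−(-sqrt(37)/2 - 1/2)) = sqrt(37) = ϑ(G).
ϑ(G) ≈ 6.08276.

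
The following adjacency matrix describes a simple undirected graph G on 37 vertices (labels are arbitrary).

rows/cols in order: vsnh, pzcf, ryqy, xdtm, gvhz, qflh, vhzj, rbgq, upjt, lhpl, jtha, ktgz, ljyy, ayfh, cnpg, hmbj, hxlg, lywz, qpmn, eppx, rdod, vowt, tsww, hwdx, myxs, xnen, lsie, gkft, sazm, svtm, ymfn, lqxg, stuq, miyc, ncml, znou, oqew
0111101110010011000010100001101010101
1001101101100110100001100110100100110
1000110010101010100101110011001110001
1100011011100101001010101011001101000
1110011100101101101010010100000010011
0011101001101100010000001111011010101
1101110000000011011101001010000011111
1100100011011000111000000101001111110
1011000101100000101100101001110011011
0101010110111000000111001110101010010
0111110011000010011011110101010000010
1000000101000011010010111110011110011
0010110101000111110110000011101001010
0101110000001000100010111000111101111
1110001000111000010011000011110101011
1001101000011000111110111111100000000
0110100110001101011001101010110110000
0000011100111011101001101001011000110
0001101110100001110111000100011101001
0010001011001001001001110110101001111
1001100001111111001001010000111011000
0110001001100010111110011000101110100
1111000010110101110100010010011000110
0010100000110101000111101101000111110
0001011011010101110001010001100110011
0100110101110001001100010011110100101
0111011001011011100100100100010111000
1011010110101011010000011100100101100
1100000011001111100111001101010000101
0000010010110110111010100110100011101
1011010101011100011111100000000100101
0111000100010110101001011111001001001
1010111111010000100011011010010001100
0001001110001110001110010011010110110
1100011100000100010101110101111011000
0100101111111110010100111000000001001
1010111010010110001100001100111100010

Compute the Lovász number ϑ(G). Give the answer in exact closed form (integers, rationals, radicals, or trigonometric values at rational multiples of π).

deg(pzcf) = 18; N(pzcf) = {vsnh, xdtm, gvhz, vhzj, rbgq, lhpl, jtha, ayfh, cnpg, hxlg, vowt, tsww, xnen, lsie, sazm, lqxg, ncml, znou}.
N(jtha) = {pzcf, ryqy, xdtm, gvhz, qflh, upjt, lhpl, cnpg, lywz, qpmn, rdod, vowt, tsww, hwdx, xnen, gkft, svtm, znou}, |N(jtha)| = 18.
deg(gkft) = 18; N(gkft) = {vsnh, ryqy, xdtm, qflh, rbgq, upjt, jtha, ljyy, cnpg, hmbj, lywz, hwdx, myxs, xnen, sazm, lqxg, miyc, ncml}.
N(rdod) = {vsnh, xdtm, gvhz, lhpl, jtha, ktgz, ljyy, ayfh, cnpg, hmbj, qpmn, vowt, hwdx, sazm, svtm, ymfn, stuq, miyc}, |N(rdod)| = 18.
37-vertex 18-regular graph: strongly regular (37,18,8,9).
Distinct eigenvalues (to 5 d.p.): [18.0, 2.54138, -3.54138].
Lovász (edge-transitive): ϑ = −37·(-sqrt(37)/2 - 1/2)/((18)−(-sqrt(37)/2 - 1/2)) = sqrt(37).
= 6.082762530… (decimal).

sqrt(37)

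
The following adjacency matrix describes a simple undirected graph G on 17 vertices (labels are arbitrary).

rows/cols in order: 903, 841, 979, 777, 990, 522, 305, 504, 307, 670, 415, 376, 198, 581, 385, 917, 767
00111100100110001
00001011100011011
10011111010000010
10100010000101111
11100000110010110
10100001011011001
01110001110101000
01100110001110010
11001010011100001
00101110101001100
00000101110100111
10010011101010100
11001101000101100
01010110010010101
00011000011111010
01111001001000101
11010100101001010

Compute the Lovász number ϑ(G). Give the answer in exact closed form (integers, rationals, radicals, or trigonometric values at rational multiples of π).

N(305) = {841, 979, 777, 504, 307, 670, 376, 581}, |N(305)| = 8.
Vertex 581 has 8 neighbors: 841, 777, 522, 305, 670, 198, 385, 767.
N(504) = {841, 979, 522, 305, 415, 376, 198, 917}, |N(504)| = 8.
N(415) = {522, 504, 307, 670, 376, 385, 917, 767}, |N(415)| = 8.
G on 17 vertices is 8-regular; Paley(17): SR with (k,λ,μ)=(8,3,4).
Distinct eigenvalues (to 6 d.p.): [8.0, 1.561553, -2.561553].
−17·(-sqrt(17)/2 - 1/2) / ((8)−(-sqrt(17)/2 - 1/2)) = sqrt(17) = ϑ(G).
≈ 4.1231 (to 4 d.p.).

sqrt(17)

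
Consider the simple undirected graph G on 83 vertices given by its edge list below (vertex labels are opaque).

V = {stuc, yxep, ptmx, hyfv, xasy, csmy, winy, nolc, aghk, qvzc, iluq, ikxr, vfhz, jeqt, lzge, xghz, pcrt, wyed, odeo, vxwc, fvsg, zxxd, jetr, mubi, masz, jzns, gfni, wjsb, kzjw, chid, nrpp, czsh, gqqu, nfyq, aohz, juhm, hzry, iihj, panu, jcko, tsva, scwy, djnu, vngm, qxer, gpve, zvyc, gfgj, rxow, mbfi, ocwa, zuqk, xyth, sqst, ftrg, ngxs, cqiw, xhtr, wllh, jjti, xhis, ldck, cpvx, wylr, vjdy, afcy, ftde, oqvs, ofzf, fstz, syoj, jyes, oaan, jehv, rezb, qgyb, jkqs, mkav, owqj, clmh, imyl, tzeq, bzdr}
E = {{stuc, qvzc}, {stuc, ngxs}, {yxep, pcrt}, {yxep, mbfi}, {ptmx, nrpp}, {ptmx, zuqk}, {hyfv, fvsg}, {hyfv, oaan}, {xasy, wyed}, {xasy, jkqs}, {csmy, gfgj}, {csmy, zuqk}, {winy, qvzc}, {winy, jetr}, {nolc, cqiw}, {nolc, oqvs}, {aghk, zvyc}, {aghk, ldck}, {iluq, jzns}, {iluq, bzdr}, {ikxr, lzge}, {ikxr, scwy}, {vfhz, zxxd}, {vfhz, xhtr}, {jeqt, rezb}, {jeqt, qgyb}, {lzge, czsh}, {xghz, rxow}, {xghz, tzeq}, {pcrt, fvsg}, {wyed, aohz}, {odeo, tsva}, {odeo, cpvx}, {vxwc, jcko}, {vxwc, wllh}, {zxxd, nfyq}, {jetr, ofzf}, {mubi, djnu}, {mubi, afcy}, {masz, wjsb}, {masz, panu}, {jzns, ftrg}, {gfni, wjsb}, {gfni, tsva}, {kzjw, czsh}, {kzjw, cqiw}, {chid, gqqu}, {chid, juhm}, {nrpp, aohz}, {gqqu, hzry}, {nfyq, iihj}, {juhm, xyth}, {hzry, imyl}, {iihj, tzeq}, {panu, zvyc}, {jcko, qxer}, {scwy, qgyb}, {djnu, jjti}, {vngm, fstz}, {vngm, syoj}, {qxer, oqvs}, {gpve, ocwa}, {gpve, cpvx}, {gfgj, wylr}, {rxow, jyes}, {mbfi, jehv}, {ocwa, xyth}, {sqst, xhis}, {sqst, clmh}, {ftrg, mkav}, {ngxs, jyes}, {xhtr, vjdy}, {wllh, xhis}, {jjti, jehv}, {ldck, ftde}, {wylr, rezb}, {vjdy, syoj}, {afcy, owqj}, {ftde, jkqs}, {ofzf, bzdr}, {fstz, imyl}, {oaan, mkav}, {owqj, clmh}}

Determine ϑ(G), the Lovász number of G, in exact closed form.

83*cos(pi/83)/(cos(pi/83) + 1)

deg(zxxd) = 2; N(zxxd) = {vfhz, nfyq}.
N(jjti) = {djnu, jehv}, |N(jjti)| = 2.
deg(chid) = 2; N(chid) = {gqqu, juhm}.
Vertex ikxr has 2 neighbors: lzge, scwy.
deg(v) = 2 for all v (|V|=83); this is C_{83}, the 83-cycle.
spec(A) ≈ [2.0, 1.994272, 1.977121, 1.948645, 1.909008, 1.858436, 1.797219, 1.725708, 1.644312, 1.553498, 1.453785, 1.345745, 1.229997, 1.107203, 0.978068, 0.84333, 0.703762, 0.560163, 0.413355, 0.264179, 0.113491, -0.037848, -0.18897, -0.33901, -0.487108, -0.632415, -0.774101, -0.911352, -1.043383, -1.169438, -1.288794, -1.400768, -1.504719, -1.600051, -1.686218, -1.762726, -1.829138, -1.885072, -1.930209, -1.96429, -1.98712, -1.998568] (distinct, 6 d.p.).
Lovász: ϑ = −83(-2*cos(pi/83))/(2+-(-1)*2*cos(pi/83)) = 83*cos(pi/83)/(cos(pi/83) + 1).
ϑ(G) ≈ 41.48513259.
Sandwich: α(G)=41 ≤ ϑ(G)=83*cos(pi/83)/(cos(pi/83) + 1) ≤ χ(Ḡ)=42 (both strict).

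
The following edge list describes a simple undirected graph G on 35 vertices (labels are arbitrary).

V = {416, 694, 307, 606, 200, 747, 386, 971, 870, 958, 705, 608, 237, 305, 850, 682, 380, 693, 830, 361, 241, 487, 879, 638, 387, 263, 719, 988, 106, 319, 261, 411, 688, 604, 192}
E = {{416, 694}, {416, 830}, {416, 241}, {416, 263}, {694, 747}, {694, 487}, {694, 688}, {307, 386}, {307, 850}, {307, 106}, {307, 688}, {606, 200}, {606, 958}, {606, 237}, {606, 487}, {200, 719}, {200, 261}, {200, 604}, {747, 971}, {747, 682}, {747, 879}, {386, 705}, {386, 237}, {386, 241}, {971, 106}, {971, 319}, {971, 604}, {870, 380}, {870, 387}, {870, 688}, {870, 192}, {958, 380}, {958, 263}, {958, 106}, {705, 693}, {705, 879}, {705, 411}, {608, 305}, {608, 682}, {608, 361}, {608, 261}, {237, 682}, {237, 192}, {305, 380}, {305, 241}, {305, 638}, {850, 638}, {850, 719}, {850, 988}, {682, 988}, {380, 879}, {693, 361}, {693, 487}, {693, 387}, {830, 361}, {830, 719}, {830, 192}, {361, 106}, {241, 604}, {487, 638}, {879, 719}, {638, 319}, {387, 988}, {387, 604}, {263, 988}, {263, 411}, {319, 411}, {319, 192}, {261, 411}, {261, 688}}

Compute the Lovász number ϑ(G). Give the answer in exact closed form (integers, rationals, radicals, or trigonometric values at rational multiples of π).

15

Vertex 361 has 4 neighbors: 608, 693, 830, 106.
Vertex 241 has 4 neighbors: 416, 386, 305, 604.
N(263) = {416, 958, 988, 411}, |N(263)| = 4.
N(830) = {416, 361, 719, 192}, |N(830)| = 4.
35-vertex 4-regular graph: this is K(7,3), the Kneser graph.
spec(A) ≈ [4.0, 2.0, -1.0, -3.0] (distinct, 5 d.p.).
λ_max=4, λ_min=-3; ϑ = −35·λ_min/(λ_max−λ_min) = 15.
Numerically 15.00000000.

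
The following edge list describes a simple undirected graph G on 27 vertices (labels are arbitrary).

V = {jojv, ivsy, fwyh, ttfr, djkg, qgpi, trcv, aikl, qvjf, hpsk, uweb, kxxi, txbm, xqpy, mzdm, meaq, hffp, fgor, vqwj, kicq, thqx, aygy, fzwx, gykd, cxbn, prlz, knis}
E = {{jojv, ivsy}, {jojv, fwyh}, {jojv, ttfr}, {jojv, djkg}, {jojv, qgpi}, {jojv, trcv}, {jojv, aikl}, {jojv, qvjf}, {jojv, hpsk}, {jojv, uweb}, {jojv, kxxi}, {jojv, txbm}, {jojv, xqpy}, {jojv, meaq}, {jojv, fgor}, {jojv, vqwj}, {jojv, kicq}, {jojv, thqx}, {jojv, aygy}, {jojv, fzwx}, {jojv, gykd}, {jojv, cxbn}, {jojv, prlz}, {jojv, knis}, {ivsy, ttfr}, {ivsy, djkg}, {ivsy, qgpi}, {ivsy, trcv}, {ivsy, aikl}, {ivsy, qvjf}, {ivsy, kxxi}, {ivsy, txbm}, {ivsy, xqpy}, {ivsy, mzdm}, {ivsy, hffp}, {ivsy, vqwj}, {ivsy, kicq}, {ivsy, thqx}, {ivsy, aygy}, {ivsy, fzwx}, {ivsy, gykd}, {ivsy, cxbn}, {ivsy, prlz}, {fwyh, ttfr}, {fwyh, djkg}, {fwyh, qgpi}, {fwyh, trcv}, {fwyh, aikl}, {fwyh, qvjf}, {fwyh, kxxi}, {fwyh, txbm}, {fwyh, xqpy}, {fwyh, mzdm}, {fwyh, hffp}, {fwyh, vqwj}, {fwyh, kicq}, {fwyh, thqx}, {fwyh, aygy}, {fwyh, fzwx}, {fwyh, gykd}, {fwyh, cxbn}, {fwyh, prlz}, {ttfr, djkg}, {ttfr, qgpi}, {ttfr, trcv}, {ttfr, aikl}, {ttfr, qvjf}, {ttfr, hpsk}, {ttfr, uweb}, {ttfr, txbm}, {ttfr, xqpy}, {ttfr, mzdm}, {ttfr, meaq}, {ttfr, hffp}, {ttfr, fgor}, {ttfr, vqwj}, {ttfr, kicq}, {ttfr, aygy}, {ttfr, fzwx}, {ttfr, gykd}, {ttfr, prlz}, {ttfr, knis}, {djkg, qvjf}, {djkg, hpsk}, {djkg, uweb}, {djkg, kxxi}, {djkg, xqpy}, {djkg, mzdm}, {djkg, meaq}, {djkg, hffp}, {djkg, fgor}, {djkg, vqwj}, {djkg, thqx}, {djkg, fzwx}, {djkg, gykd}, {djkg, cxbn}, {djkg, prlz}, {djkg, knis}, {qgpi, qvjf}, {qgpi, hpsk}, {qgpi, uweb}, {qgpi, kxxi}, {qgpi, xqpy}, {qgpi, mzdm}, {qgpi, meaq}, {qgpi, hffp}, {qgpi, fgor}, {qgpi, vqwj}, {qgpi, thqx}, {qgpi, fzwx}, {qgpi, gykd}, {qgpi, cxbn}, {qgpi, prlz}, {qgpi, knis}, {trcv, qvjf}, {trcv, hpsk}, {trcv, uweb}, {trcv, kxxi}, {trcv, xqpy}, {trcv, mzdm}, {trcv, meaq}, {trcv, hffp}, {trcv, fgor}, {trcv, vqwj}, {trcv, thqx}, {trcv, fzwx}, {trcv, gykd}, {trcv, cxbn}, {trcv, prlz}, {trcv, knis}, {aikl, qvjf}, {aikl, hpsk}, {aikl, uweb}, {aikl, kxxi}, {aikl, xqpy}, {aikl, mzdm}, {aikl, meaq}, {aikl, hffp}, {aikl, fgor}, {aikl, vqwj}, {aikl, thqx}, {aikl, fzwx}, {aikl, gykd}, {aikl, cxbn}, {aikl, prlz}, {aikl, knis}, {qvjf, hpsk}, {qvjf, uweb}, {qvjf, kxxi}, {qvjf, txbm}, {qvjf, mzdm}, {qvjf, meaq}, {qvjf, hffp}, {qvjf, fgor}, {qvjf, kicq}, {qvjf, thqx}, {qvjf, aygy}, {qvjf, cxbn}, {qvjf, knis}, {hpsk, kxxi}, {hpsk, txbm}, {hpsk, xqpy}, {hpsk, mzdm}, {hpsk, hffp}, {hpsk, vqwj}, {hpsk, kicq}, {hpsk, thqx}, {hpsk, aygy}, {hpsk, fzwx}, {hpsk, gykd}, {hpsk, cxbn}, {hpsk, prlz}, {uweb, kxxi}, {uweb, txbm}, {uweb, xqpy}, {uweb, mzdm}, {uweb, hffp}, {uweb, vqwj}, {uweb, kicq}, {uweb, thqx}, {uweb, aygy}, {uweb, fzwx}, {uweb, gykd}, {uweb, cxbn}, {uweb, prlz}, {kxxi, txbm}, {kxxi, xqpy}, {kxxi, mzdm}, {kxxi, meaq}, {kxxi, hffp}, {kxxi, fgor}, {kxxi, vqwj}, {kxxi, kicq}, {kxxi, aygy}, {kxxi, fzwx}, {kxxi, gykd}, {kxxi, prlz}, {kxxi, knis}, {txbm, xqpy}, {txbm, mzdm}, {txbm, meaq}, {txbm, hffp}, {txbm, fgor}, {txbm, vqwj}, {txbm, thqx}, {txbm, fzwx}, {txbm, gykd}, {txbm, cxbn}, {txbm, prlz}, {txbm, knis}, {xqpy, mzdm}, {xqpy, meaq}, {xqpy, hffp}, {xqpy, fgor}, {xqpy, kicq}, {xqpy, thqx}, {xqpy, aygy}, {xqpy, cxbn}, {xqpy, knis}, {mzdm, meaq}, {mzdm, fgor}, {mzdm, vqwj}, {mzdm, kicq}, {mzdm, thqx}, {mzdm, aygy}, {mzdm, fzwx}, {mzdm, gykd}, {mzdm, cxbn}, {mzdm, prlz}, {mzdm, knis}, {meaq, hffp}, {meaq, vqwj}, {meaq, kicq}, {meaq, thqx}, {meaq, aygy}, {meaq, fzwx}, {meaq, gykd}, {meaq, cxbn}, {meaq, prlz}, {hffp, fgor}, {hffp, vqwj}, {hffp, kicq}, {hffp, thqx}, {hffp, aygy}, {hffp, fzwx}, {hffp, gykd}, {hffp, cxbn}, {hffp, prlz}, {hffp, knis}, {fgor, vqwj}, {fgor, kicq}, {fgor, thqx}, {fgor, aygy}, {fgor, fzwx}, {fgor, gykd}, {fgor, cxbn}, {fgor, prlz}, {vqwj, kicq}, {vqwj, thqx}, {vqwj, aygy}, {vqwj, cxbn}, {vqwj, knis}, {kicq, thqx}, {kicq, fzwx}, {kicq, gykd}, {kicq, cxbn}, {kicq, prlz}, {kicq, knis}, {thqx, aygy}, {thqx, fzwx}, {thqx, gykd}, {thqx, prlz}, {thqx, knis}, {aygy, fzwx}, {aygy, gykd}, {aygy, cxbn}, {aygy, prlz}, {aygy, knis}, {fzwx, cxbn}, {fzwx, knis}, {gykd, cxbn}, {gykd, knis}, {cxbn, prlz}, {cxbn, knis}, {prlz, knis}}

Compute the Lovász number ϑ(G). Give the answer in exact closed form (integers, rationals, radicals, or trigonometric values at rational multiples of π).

7

N(gykd) = {jojv, ivsy, fwyh, ttfr, djkg, qgpi, trcv, aikl, hpsk, uweb, kxxi, txbm, mzdm, meaq, hffp, fgor, kicq, thqx, aygy, cxbn, knis}, |N(gykd)| = 21.
Vertex hffp has 24 neighbors: ivsy, fwyh, ttfr, djkg, qgpi, trcv, aikl, qvjf, hpsk, uweb, kxxi, txbm, xqpy, meaq, fgor, vqwj, kicq, thqx, aygy, fzwx, gykd, cxbn, prlz, knis.
N(mzdm) = {ivsy, fwyh, ttfr, djkg, qgpi, trcv, aikl, qvjf, hpsk, uweb, kxxi, txbm, xqpy, meaq, fgor, vqwj, kicq, thqx, aygy, fzwx, gykd, cxbn, prlz, knis}, |N(mzdm)| = 24.
Vertex ttfr has 23 neighbors: jojv, ivsy, fwyh, djkg, qgpi, trcv, aikl, qvjf, hpsk, uweb, txbm, xqpy, mzdm, meaq, hffp, fgor, vqwj, kicq, aygy, fzwx, gykd, prlz, knis.
Complete 5-partite, parts [7, 7, 6, 4, 3]: perfect, ϑ = α = 7.
Numerically 7.0000000.
Sandwich: α(G)=7 ≤ ϑ(G)=7 ≤ χ(Ḡ)=7 (collapsed).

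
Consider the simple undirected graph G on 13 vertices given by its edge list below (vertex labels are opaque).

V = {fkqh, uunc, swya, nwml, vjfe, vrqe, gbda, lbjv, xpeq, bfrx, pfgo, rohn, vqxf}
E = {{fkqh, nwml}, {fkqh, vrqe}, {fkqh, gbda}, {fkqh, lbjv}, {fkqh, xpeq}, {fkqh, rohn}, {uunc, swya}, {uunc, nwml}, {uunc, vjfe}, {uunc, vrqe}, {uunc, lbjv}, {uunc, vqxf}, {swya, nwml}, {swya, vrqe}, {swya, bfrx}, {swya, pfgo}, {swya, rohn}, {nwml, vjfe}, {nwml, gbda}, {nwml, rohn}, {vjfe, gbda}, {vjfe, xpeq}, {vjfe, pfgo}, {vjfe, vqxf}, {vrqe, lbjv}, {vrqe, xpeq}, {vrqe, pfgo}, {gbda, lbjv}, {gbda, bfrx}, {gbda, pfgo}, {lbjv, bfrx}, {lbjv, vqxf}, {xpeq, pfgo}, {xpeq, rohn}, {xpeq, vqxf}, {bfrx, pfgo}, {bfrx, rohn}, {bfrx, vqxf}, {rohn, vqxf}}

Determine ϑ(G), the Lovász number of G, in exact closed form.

sqrt(13)

Vertex pfgo has 6 neighbors: swya, vjfe, vrqe, gbda, xpeq, bfrx.
N(fkqh) = {nwml, vrqe, gbda, lbjv, xpeq, rohn}, |N(fkqh)| = 6.
deg(xpeq) = 6; N(xpeq) = {fkqh, vjfe, vrqe, pfgo, rohn, vqxf}.
N(lbjv) = {fkqh, uunc, vrqe, gbda, bfrx, vqxf}, |N(lbjv)| = 6.
Regular of degree 6 on 13 vertices: SR(13,6,2,3) — a Paley graph.
The 3 distinct eigenvalues: [6.0, 1.303, -2.303].
Lovász: ϑ = −13(-sqrt(13)/2 - 1/2)/(6+-(-sqrt(13)/2 - 1/2)) = sqrt(13).
ϑ(G) ≈ 3.60555.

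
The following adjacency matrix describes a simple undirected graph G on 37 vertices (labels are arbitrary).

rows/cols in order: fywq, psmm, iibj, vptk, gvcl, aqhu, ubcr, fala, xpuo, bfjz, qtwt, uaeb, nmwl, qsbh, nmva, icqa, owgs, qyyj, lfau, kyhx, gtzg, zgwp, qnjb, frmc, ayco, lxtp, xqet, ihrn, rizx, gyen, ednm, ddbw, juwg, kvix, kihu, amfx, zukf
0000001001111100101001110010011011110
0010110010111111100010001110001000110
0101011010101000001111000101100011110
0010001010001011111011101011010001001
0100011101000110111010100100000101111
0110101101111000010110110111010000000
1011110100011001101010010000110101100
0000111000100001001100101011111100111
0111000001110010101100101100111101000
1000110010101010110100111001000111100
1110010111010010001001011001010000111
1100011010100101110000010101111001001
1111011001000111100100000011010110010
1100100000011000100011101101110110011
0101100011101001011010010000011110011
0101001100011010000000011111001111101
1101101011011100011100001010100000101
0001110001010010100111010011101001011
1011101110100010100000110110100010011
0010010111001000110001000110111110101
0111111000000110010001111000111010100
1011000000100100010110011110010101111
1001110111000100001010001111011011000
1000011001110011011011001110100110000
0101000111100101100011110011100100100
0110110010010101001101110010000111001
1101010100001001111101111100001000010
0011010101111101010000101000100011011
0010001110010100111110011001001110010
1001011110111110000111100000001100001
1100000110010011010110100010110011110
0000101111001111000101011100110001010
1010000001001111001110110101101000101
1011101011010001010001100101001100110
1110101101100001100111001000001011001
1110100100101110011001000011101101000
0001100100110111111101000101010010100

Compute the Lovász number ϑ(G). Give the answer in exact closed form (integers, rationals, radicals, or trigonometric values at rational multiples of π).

sqrt(37)

deg(qnjb) = 18; N(qnjb) = {fywq, vptk, gvcl, aqhu, fala, xpuo, bfjz, qsbh, lfau, gtzg, ayco, lxtp, xqet, ihrn, gyen, ednm, juwg, kvix}.
Vertex iibj has 18 neighbors: psmm, vptk, aqhu, ubcr, xpuo, qtwt, nmwl, lfau, kyhx, gtzg, zgwp, lxtp, ihrn, rizx, juwg, kvix, kihu, amfx.
deg(owgs) = 18; N(owgs) = {fywq, psmm, vptk, gvcl, ubcr, xpuo, bfjz, uaeb, nmwl, qsbh, qyyj, lfau, kyhx, ayco, xqet, rizx, kihu, zukf}.
N(ednm) = {fywq, psmm, fala, xpuo, uaeb, nmva, icqa, qyyj, kyhx, gtzg, qnjb, xqet, rizx, gyen, juwg, kvix, kihu, amfx}, |N(ednm)| = 18.
Every vertex has degree 18 (N=37); strongly regular (37,18,8,9).
spec(A) ≈ [18.0, 2.54138, -3.54138] (distinct, 5 d.p.).
With N=37: ϑ(G) = 37·(-(-sqrt(37)/2 - 1/2))/(18−(-sqrt(37)/2 - 1/2)) = sqrt(37).
= 6.082762530… (decimal).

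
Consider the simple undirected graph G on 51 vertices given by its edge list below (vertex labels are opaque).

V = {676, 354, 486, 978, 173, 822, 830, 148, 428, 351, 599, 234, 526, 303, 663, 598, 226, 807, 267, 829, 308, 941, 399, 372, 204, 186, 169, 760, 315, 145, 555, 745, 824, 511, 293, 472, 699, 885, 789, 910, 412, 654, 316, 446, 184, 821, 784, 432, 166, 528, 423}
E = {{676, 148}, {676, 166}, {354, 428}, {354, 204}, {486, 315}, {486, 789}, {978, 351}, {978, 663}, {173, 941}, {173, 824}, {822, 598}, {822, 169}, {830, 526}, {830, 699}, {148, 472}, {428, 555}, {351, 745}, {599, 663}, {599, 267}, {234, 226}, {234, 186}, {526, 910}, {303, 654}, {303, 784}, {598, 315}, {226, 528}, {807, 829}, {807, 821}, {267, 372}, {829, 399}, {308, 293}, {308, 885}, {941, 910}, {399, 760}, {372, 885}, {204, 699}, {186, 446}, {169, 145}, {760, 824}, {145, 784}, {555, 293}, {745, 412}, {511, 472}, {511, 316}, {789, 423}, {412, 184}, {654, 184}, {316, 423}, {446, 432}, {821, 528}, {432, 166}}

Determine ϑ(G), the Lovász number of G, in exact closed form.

deg(204) = 2; N(204) = {354, 699}.
Vertex 941 has 2 neighbors: 173, 910.
N(315) = {486, 598}, |N(315)| = 2.
Vertex 303 has 2 neighbors: 654, 784.
G on 51 vertices is 2-regular; a single 51-cycle (edge-transitive).
spec(A) ≈ [2.0, 1.985, 1.94, 1.865, 1.762, 1.632, 1.478, 1.301, 1.105, 0.891, 0.665, 0.428, 0.185, -0.062, -0.307, -0.547, -0.78, -1.0, -1.205, -1.392, -1.558, -1.7, -1.817, -1.906, -1.966, -1.996] (distinct, 3 d.p.).
λ_max=2, λ_min=-2*cos(pi/51); ϑ = −51·λ_min/(λ_max−λ_min) = 51*cos(pi/51)/(cos(pi/51) + 1).
= 25.4757945… (decimal).
25 ≤ 51*cos(pi/51)/(cos(pi/51) + 1) ≤ 26: both strict.

51*cos(pi/51)/(cos(pi/51) + 1)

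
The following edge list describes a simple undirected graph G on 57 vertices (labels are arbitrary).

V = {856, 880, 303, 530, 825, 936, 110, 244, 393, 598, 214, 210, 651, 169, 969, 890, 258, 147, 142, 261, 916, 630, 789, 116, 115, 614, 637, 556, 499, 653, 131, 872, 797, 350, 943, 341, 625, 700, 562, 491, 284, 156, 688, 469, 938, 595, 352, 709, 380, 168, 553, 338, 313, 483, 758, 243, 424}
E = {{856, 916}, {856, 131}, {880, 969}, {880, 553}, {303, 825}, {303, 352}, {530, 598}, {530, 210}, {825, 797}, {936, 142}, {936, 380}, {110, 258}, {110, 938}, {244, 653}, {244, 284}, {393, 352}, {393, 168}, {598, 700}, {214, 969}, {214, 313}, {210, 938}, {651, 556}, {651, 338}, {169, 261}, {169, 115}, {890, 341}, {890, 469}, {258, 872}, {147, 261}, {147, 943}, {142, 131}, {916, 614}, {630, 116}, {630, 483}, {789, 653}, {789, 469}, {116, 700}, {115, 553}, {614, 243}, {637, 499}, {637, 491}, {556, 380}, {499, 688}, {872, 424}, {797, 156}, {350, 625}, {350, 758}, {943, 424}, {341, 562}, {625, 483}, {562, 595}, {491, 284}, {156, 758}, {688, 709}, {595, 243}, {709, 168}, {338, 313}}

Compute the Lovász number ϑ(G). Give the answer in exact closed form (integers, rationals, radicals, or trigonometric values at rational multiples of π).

Vertex 856 has 2 neighbors: 916, 131.
N(637) = {499, 491}, |N(637)| = 2.
Vertex 116 has 2 neighbors: 630, 700.
Vertex 261 has 2 neighbors: 169, 147.
deg(v) = 2 for all v (|V|=57); this is C_{57}, the 57-cycle.
The 29 distinct eigenvalues: [2.0, 1.9879, 1.9516, 1.8916, 1.8087, 1.7038, 1.5783, 1.4336, 1.2714, 1.0939, 0.9031, 0.7013, 0.491, 0.2747, 0.0551, -0.1652, -0.3834, -0.597, -0.8034, -1.0, -1.1845, -1.3546, -1.5082, -1.6436, -1.7589, -1.853, -1.9245, -1.9727, -1.997].
Lovász: ϑ = −57(-2*cos(pi/57))/(2+-(-1)*2*cos(pi/57)) = 57*cos(pi/57)/(cos(pi/57) + 1).
≈ 28.478345168 (to 9 d.p.).
Lovász sandwich 28 ≤ 57*cos(pi/57)/(cos(pi/57) + 1) ≤ 29: both strict.

57*cos(pi/57)/(cos(pi/57) + 1)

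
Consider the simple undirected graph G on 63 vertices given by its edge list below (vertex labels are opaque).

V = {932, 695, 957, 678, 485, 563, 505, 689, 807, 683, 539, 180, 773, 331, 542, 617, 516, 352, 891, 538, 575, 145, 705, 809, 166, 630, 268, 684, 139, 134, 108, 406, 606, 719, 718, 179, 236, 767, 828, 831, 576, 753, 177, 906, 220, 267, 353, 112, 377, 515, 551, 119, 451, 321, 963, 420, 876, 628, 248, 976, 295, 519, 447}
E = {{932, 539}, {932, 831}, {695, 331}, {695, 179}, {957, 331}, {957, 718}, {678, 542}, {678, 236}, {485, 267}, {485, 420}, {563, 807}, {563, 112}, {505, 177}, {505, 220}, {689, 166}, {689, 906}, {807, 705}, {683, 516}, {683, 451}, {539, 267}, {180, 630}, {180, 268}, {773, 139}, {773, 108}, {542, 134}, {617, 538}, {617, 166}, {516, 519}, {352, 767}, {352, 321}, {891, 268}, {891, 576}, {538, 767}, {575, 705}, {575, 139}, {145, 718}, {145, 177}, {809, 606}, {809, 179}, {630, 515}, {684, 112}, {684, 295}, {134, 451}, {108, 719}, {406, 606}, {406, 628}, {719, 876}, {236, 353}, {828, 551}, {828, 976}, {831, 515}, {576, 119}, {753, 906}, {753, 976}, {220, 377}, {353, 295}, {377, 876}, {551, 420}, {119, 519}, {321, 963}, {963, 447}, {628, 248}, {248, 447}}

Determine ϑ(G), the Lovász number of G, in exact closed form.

deg(963) = 2; N(963) = {321, 447}.
Vertex 932 has 2 neighbors: 539, 831.
deg(352) = 2; N(352) = {767, 321}.
N(321) = {352, 963}, |N(321)| = 2.
G on 63 vertices is 2-regular; the odd cycle C_{63}.
The 32 distinct eigenvalues: [2.0, 1.990062, 1.960345, 1.911146, 1.842952, 1.756443, 1.652478, 1.532089, 1.396474, 1.24698, 1.085093, 0.912421, 0.730682, 0.541681, 0.347296, 0.14946, -0.049861, -0.248687, -0.445042, -0.636973, -0.822574, -1.0, -1.167487, -1.323372, -1.466104, -1.594265, -1.706582, -1.801938, -1.879385, -1.938155, -1.977662, -1.997514].
With N=63: ϑ(G) = 63·(-(-1)*2*cos(pi/63))/(2−(-2*cos(pi/63))) = 63*cos(pi/63)/(cos(pi/63) + 1).
ϑ(G) ≈ 31.48041.
Check 31 ≤ 63*cos(pi/63)/(cos(pi/63) + 1) ≤ 32: both strict.

63*cos(pi/63)/(cos(pi/63) + 1)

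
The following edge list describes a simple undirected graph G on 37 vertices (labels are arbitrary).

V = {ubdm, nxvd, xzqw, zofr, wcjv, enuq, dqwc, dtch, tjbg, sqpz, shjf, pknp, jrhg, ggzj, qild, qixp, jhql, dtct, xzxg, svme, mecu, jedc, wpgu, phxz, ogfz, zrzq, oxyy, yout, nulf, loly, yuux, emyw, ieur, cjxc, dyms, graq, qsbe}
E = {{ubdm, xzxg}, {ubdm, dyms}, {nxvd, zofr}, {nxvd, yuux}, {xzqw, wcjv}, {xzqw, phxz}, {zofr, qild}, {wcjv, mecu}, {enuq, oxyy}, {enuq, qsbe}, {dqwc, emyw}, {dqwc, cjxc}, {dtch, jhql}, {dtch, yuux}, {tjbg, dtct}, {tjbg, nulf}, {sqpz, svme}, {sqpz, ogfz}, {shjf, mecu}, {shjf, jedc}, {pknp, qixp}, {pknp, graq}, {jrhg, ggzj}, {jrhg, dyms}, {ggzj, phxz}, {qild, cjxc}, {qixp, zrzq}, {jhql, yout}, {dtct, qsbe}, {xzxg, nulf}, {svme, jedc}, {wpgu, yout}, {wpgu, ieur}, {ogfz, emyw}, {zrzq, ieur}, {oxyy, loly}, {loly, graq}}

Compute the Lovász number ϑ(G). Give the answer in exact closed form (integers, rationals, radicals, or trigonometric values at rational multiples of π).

Vertex dyms has 2 neighbors: ubdm, jrhg.
N(pknp) = {qixp, graq}, |N(pknp)| = 2.
Vertex nxvd has 2 neighbors: zofr, yuux.
deg(jedc) = 2; N(jedc) = {shjf, svme}.
37-vertex 2-regular graph: this is C_{37}, the 37-cycle.
The 19 distinct eigenvalues: [2.0, 1.97123, 1.88575, 1.74603, 1.55607, 1.32135, 1.04861, 0.74571, 0.42136, 0.08488, -0.25404, -0.58565, -0.90041, -1.18927, -1.44391, -1.65702, -1.82246, -1.93547, -1.99279].
−37·(-2*cos(pi/37)) / ((2)−(-2*cos(pi/37))) = 37*cos(pi/37)/(cos(pi/37) + 1) = ϑ(G).
≈ 18.4666166 (to 7 d.p.).
Lovász sandwich 18 ≤ 37*cos(pi/37)/(cos(pi/37) + 1) ≤ 19: both strict.

37*cos(pi/37)/(cos(pi/37) + 1)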